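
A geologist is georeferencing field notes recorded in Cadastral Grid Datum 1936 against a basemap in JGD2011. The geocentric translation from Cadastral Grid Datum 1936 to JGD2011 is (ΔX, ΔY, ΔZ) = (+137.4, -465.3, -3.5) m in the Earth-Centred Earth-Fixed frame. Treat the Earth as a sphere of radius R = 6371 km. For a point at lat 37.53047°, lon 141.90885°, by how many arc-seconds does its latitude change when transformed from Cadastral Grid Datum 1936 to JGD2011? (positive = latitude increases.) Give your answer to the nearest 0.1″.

Δφ = 7.7″

sin φ = 0.609183, cos φ = 0.793029, sin λ = 0.616914, cos λ = -0.787030.
North component: ΔN = −sin φ cos λ·ΔX − sin φ sin λ·ΔY + cos φ·ΔZ = −(0.609183)(-0.787030)(137.4) − (0.609183)(0.616914)(-465.3) + (0.793029)(-3.5) = 237.97 m.
1° of latitude spans πR/180 = 111195 m, so Δφ = 237.97 / 111195 × 3600 = 7.704″.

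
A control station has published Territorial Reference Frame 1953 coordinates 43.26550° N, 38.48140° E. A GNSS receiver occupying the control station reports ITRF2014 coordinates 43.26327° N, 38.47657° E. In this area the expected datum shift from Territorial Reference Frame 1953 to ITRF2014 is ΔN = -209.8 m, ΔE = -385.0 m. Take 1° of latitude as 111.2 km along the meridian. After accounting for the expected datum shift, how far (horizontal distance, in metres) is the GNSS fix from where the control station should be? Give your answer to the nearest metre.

Observed coordinate differences: Δφ = -0.00223°, Δλ = -0.00483°.
Converting to metres (1° lat = 111200 m, cos φ = 0.728186): observed ΔN = -248.0 m, observed ΔE = -391.1 m.
Subtracting the expected shift leaves a residual of -248.0 − (-209.8) = -38.2 m north and -391.1 − (-385.0) = -6.1 m east.
Residual distance = √((-38.2)² + (-6.1)²) = 38.7 m.

39 m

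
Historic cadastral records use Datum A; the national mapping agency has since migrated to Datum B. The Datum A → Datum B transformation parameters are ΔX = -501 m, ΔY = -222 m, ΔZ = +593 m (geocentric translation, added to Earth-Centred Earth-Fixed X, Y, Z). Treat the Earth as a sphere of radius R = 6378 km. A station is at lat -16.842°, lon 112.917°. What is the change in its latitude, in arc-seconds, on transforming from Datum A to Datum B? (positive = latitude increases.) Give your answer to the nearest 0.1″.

sin φ = -0.289733, cos φ = 0.957107, sin λ = 0.921070, cos λ = -0.389397.
North component: ΔN = −sin φ cos λ·ΔX − sin φ sin λ·ΔY + cos φ·ΔZ = −(-0.289733)(-0.389397)(-501) − (-0.289733)(0.921070)(-222) + (0.957107)(593) = 564.84 m.
1° of latitude spans πR/180 = 111317 m, so Δφ = 564.84 / 111317 × 3600 = 18.267″.

Δφ = 18.3″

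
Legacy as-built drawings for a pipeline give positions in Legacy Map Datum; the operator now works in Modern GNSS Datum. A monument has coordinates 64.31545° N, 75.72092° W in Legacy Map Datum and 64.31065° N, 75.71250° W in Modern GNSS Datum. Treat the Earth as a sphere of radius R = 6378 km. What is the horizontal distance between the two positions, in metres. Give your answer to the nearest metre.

671 m

Δφ = 64.31065° − 64.31545° = -0.00480°; Δλ = -75.71250° − -75.72092° = +0.00842°.
1° along a meridian = πR/180 = 111317 m.
ΔN = Δφ × 111317 = -534.3 m; ΔE = Δλ × 111317 × cos(64.31545°) = +0.00842 × 111317 × 0.433416 = 406.2 m.
Distance = √(ΔE² + ΔN²) = √(406.2² + (-534.3)²) = 671.2 m.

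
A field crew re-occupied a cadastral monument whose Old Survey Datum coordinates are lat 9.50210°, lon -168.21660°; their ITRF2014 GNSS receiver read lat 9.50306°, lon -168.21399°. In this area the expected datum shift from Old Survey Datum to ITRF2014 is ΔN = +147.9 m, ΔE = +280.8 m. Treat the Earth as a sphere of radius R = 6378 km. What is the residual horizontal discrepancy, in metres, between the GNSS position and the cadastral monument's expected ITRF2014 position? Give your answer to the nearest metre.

Observed coordinate differences: Δφ = +0.00096°, Δλ = +0.00261°.
Converting to metres (1° lat = 111317 m, cos φ = 0.986280): observed ΔN = 106.9 m, observed ΔE = 286.6 m.
Subtracting the expected shift leaves a residual of 106.9 − (147.9) = -41.0 m north and 286.6 − (280.8) = 5.8 m east.
Residual distance = √((-41.0)² + 5.8²) = 41.4 m.

41 m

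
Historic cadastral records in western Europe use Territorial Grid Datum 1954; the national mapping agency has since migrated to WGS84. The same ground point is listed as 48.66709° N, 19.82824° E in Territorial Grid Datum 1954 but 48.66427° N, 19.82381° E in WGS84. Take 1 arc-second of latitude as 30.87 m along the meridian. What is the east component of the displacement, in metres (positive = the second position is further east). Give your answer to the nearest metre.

Δφ = 48.66427° − 48.66709° = -0.00282°; Δλ = 19.82381° − 19.82824° = -0.00443°.
1° of latitude = 3600 × 30.87 = 111132 m.
ΔN = Δφ × 111132 = -313.4 m; ΔE = Δλ × 111132 × cos(48.66709°) = -0.00443 × 111132 × 0.660433 = -325.1 m.

ΔE = -325 m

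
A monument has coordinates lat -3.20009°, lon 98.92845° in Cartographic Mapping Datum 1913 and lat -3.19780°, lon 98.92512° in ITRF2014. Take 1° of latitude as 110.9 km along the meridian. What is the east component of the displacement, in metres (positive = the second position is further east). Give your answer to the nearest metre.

Δφ = -3.19780° − -3.20009° = +0.00229°; Δλ = 98.92512° − 98.92845° = -0.00333°.
ΔN = Δφ × 110900 = 254.0 m; ΔE = Δλ × 110900 × cos(-3.20009°) = -0.00333 × 110900 × 0.998441 = -368.7 m.

ΔE = -369 m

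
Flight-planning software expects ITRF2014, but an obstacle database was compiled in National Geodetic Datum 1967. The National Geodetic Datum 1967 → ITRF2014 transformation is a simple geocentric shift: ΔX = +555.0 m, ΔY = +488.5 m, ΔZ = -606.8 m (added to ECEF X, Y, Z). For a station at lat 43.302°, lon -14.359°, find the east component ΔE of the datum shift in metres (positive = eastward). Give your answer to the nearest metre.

At φ = 43.302°, λ = -14.359°: sin φ = 0.685844, cos φ = 0.727749, sin λ = -0.247997, cos λ = 0.968761.
ΔE = −sin λ·ΔX + cos λ·ΔY = −(-0.247997)·(555.0) + (0.968761)·(488.5) = 610.88 m.

ΔE = 611 m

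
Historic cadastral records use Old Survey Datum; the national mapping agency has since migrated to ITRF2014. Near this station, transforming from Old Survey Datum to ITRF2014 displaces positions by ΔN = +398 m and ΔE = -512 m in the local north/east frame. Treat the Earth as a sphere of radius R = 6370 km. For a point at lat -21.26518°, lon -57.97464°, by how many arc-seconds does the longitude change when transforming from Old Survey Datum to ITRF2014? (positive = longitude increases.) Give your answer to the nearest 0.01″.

At latitude -21.26518°, cos φ = 0.931912.
One radian of longitude at latitude φ spans R cos φ, so Δλ = ΔE / (R cos φ) = -512.0 / (6370000 × 0.931912) = -8.6249e-05 rad = -17.790″.

Δλ = -17.79″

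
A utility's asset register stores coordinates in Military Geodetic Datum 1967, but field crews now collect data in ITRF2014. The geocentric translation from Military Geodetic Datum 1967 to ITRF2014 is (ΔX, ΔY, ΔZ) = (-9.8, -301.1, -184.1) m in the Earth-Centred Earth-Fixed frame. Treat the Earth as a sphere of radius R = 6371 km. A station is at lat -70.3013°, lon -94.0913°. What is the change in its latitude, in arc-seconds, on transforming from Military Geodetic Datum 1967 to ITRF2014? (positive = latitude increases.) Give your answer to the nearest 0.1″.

Δφ = 7.2″

sin φ = -0.941478, cos φ = 0.337074, sin λ = -0.997452, cos λ = -0.071346.
North component: ΔN = −sin φ cos λ·ΔX − sin φ sin λ·ΔY + cos φ·ΔZ = −(-0.941478)(-0.071346)(-9.8) − (-0.941478)(-0.997452)(-301.1) + (0.337074)(-184.1) = 221.36 m.
1° of latitude spans πR/180 = 111195 m, so Δφ = 221.36 / 111195 × 3600 = 7.167″.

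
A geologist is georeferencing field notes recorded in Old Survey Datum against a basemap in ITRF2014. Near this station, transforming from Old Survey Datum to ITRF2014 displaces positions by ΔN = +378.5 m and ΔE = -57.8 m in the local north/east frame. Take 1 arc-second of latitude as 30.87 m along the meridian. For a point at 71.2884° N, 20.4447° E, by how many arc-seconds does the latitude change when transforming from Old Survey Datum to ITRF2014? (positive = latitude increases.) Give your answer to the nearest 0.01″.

1″ of latitude = 30.87 m, so Δφ = 378.5 / 30.87 = 12.261″.

Δφ = 12.26″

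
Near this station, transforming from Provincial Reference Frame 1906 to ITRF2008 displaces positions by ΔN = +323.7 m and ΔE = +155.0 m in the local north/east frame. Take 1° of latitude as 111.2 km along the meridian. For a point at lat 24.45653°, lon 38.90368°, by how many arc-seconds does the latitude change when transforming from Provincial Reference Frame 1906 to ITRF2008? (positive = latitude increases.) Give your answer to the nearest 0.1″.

1° of latitude = 111.2 km, so Δφ = 323.7 / 111200 = 0.0029110° = 10.479″.

Δφ = 10.5″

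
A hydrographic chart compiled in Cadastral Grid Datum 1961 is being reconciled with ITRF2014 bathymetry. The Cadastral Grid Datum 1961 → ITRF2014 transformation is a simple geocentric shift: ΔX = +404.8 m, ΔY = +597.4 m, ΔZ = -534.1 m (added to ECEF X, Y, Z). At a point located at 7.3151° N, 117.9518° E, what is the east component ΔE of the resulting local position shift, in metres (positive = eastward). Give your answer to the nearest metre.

The local east axis at (φ, λ) is (−sin λ, cos λ, 0), so ΔE = −sin(117.9518°)·404.8 + cos(117.9518°)·597.4 = -637.60 m.

ΔE = -638 m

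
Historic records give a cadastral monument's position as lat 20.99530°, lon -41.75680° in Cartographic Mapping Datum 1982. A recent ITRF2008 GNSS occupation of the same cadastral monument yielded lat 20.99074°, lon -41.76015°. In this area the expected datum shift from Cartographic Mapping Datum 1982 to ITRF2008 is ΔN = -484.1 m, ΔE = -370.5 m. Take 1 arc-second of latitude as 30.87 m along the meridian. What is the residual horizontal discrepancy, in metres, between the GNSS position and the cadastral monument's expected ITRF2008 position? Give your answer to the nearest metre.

Observed coordinate differences: Δφ = -0.00456°, Δλ = -0.00335°.
Converting to metres (1° lat = 111132 m, cos φ = 0.933610): observed ΔN = -506.8 m, observed ΔE = -347.6 m.
Subtracting the expected shift leaves a residual of -506.8 − (-484.1) = -22.7 m north and -347.6 − (-370.5) = 22.9 m east.
Residual distance = √((-22.7)² + 22.9²) = 32.2 m.

32 m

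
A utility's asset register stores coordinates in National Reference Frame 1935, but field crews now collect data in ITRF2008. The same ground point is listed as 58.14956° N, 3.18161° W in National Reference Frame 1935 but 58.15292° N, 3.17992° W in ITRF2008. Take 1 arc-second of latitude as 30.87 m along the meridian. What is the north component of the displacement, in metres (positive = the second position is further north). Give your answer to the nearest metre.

Δφ = 58.15292° − 58.14956° = +0.00336°; Δλ = -3.17992° − -3.18161° = +0.00169°.
1° of latitude = 3600 × 30.87 = 111132 m.
ΔN = Δφ × 111132 = 373.4 m; ΔE = Δλ × 111132 × cos(58.14956°) = +0.00169 × 111132 × 0.527704 = 99.1 m.

ΔN = 373 m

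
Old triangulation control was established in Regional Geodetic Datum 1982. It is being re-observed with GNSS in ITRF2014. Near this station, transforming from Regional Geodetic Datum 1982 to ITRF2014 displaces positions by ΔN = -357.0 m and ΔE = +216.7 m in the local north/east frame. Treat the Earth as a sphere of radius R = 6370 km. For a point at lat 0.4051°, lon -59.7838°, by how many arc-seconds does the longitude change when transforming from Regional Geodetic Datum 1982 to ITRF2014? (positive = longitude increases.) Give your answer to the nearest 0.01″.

At latitude 0.4051°, cos φ = 0.999975.
One radian of longitude at latitude φ spans R cos φ, so Δλ = ΔE / (R cos φ) = 216.7 / (6370000 × 0.999975) = 3.4020e-05 rad = 7.017″.

Δλ = 7.02″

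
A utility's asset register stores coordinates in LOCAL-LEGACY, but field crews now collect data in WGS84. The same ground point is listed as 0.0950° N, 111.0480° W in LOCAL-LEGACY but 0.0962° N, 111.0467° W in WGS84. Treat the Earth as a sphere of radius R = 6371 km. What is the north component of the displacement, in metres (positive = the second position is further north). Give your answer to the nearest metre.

ΔN = 133 m

Δφ = 0.0962° − 0.0950° = +0.0012°; Δλ = -111.0467° − -111.0480° = +0.0013°.
1° along a meridian = πR/180 = 111195 m.
ΔN = Δφ × 111195 = 133.4 m; ΔE = Δλ × 111195 × cos(0.0950°) = +0.0013 × 111195 × 0.999999 = 144.6 m.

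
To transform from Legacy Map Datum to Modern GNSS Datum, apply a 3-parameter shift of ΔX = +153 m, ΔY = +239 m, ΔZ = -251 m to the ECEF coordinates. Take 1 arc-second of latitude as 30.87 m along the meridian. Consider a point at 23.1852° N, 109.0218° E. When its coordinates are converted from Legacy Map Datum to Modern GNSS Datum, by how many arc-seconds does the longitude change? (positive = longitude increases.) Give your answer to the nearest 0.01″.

sin φ = 0.393704, cos φ = 0.919237, sin λ = 0.945395, cos λ = -0.325928.
East component: ΔE = −sin λ·ΔX + cos λ·ΔY = −(0.945395)(153) + (-0.325928)(239) = -222.54 m.
1° of latitude spans 3600 × 30.87 = 111132 m; at latitude φ, 1° of longitude spans that × cos φ = 102156.7 m, so Δλ = -222.54 / 102156.7 × 3600 = -7.842″.

Δλ = -7.84″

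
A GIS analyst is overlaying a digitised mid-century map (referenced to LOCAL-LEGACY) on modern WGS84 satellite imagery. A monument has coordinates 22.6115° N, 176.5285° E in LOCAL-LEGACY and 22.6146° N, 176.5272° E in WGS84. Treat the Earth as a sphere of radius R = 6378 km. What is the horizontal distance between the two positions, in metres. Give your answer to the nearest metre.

Δφ = 22.6146° − 22.6115° = +0.0031°; Δλ = 176.5272° − 176.5285° = -0.0013°.
1° along a meridian = πR/180 = 111317 m.
ΔN = Δφ × 111317 = 345.1 m; ΔE = Δλ × 111317 × cos(22.6115°) = -0.0013 × 111317 × 0.923133 = -133.6 m.
Distance = √(ΔE² + ΔN²) = √((-133.6)² + 345.1²) = 370.0 m.

370 m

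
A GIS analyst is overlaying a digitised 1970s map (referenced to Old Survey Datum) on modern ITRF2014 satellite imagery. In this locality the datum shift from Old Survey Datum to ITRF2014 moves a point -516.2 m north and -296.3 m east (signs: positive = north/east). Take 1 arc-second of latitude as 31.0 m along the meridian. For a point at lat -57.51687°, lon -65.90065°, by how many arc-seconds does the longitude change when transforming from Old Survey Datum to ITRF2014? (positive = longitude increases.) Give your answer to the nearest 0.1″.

Δλ = -17.8″

At latitude -57.51687°, cos φ = 0.537051.
1″ of longitude at this latitude = 31.00 × cos φ = 16.6486 m, so Δλ = -296.3 / 16.6486 = -17.797″.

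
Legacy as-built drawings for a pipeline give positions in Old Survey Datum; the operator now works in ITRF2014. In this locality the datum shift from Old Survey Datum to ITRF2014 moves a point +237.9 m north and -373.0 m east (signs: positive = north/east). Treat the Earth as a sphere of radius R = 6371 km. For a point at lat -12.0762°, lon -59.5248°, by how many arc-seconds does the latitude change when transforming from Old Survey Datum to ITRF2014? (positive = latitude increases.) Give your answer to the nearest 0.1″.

Δφ = 7.7″

On a sphere of radius R, 1 rad of latitude = R, so Δφ = ΔN / R = 237.9 / 6371000 = 3.7341e-05 rad = 7.702″.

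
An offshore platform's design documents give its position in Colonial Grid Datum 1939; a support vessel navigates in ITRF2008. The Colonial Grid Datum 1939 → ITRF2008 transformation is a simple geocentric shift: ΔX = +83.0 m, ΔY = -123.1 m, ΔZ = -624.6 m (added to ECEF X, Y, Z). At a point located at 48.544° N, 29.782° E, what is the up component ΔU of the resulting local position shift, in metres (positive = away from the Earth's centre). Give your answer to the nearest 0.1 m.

ΔU = -460.9 m

At φ = 48.544°, λ = 29.782°: sin φ = 0.749464, cos φ = 0.662045, sin λ = 0.496701, cos λ = 0.867922.
ΔU = cos φ cos λ·ΔX + cos φ sin λ·ΔY + sin φ·ΔZ = (0.662045)(0.867922)(83.0) + (0.662045)(0.496701)(-123.1) + (0.749464)(-624.6) = -460.90 m.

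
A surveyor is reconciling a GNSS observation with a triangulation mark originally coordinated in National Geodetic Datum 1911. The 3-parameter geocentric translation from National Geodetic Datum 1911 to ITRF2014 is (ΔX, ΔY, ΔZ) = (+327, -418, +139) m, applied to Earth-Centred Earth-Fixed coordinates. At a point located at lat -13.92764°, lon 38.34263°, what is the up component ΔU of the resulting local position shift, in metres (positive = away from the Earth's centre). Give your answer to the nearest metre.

The local up (radial) axis is (cos φ cos λ, cos φ sin λ, sin φ), giving ΔU = 248.931 − 251.688 − 33.457 = -36.21 m.

ΔU = -36 m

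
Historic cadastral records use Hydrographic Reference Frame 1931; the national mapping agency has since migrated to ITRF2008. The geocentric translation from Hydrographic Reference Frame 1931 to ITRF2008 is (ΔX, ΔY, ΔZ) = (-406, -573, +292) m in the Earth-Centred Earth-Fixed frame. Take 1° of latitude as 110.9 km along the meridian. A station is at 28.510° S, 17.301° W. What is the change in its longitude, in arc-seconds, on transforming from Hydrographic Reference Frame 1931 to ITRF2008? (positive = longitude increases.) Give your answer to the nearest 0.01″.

sin φ = -0.477312, cos φ = 0.878734, sin λ = -0.297392, cos λ = 0.954756.
East component: ΔE = −sin λ·ΔX + cos λ·ΔY = −(-0.297392)(-406) + (0.954756)(-573) = -667.82 m.
1° of latitude spans 110900 m; at latitude φ, 1° of longitude spans that × cos φ = 97451.6 m, so Δλ = -667.82 / 97451.6 × 3600 = -24.670″.

Δλ = -24.67″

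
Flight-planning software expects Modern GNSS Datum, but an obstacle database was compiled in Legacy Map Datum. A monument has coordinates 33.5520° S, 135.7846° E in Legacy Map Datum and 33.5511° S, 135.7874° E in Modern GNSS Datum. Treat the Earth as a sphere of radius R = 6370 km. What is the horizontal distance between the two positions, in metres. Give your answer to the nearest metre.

278 m

Δφ = -33.5511° − -33.5520° = +0.0009°; Δλ = 135.7874° − 135.7846° = +0.0028°.
1° along a meridian = πR/180 = 111177 m.
ΔN = Δφ × 111177 = 100.1 m; ΔE = Δλ × 111177 × cos(-33.5520°) = +0.0028 × 111177 × 0.833385 = 259.4 m.
Distance = √(ΔE² + ΔN²) = √(259.4² + 100.1²) = 278.1 m.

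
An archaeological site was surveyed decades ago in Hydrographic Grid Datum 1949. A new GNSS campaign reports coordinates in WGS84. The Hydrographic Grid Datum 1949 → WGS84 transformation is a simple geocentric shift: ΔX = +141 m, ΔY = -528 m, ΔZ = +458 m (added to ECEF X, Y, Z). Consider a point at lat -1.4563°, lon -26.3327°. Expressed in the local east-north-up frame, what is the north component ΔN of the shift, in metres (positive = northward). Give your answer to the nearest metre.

ΔN = 467 m

The local north axis is (−sin φ cos λ, −sin φ sin λ, cos φ), giving ΔN = 3.212 + 5.952 + 457.852 = 467.02 m.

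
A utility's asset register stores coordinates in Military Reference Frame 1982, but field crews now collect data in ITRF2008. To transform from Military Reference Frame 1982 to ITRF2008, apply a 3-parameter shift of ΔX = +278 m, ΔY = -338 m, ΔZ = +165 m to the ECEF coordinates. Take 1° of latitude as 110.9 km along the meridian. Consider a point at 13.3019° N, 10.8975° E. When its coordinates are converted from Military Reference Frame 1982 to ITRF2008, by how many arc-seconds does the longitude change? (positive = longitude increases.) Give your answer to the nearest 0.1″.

Δλ = -12.8″

sin φ = 0.230082, cos φ = 0.973171, sin λ = 0.189053, cos λ = 0.981967.
East component: ΔE = −sin λ·ΔX + cos λ·ΔY = −(0.189053)(278) + (0.981967)(-338) = -384.46 m.
1° of latitude spans 110900 m; at latitude φ, 1° of longitude spans that × cos φ = 107924.7 m, so Δλ = -384.46 / 107924.7 × 3600 = -12.824″.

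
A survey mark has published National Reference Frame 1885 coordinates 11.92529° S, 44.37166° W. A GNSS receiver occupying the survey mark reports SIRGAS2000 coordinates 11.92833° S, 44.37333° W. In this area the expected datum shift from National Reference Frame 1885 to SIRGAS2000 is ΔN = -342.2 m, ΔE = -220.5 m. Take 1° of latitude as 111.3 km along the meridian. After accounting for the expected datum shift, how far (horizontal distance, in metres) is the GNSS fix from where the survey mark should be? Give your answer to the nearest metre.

39 m

Observed coordinate differences: Δφ = -0.00304°, Δλ = -0.00167°.
Converting to metres (1° lat = 111300 m, cos φ = 0.978418): observed ΔN = -338.4 m, observed ΔE = -181.9 m.
Subtracting the expected shift leaves a residual of -338.4 − (-342.2) = 3.8 m north and -181.9 − (-220.5) = 38.6 m east.
Residual distance = √(3.8² + 38.6²) = 38.8 m.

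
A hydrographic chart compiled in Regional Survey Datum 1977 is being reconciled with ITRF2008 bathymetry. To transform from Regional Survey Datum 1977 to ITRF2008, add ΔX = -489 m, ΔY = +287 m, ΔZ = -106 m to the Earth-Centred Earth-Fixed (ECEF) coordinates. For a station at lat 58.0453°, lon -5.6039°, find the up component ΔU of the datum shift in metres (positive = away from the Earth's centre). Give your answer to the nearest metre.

ΔU = -362 m

The local up (radial) axis is (cos φ cos λ, cos φ sin λ, sin φ), giving ΔU = -257.566 − 14.833 − 89.937 = -362.34 m.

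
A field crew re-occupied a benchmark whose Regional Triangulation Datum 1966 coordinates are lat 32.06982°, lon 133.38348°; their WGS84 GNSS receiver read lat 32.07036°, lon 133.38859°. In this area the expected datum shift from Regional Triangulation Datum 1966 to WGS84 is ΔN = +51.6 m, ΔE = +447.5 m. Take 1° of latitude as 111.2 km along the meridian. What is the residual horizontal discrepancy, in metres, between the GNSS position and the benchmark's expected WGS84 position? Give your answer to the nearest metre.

35 m

Observed coordinate differences: Δφ = +0.00054°, Δλ = +0.00511°.
Converting to metres (1° lat = 111200 m, cos φ = 0.847402): observed ΔN = 60.0 m, observed ΔE = 481.5 m.
Subtracting the expected shift leaves a residual of 60.0 − (51.6) = 8.4 m north and 481.5 − (447.5) = 34.0 m east.
Residual distance = √(8.4² + 34.0²) = 35.1 m.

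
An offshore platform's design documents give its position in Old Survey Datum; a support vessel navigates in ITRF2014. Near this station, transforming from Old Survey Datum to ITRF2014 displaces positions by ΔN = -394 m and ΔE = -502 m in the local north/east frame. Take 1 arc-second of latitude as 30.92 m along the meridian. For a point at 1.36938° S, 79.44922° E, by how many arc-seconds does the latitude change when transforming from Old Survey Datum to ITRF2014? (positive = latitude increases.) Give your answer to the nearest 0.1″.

Δφ = -12.7″

1″ of latitude = 30.92 m, so Δφ = -394.0 / 30.92 = -12.743″.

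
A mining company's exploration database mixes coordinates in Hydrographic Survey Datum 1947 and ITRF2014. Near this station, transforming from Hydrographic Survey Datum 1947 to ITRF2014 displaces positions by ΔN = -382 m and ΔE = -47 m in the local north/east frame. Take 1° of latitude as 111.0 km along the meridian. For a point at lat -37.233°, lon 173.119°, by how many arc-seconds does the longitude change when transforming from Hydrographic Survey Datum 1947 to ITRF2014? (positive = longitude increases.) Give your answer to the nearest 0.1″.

Δλ = -1.9″

At latitude -37.233°, cos φ = 0.796182.
1° of longitude at this latitude = 111.0 × cos φ = 88.38 km, so Δλ = -47.0 / 88376.2 = -0.0005318° = -1.915″.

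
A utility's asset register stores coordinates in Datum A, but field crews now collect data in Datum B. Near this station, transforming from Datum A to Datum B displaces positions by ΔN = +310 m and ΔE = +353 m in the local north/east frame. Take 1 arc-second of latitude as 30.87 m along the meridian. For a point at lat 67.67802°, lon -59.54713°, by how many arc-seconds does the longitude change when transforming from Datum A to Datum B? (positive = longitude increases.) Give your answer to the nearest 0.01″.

Δλ = 30.11″

At latitude 67.67802°, cos φ = 0.379811.
1″ of longitude at this latitude = 30.87 × cos φ = 11.7248 m, so Δλ = 353.0 / 11.7248 = 30.107″.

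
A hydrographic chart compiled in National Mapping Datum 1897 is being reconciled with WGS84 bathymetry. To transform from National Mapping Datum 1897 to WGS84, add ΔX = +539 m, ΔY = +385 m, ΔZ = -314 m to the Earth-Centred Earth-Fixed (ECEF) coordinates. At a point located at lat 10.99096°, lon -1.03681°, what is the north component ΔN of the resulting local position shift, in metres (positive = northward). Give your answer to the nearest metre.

The local north axis is (−sin φ cos λ, −sin φ sin λ, cos φ), giving ΔN = -102.746 + 1.328 − 308.240 = -409.66 m.

ΔN = -410 m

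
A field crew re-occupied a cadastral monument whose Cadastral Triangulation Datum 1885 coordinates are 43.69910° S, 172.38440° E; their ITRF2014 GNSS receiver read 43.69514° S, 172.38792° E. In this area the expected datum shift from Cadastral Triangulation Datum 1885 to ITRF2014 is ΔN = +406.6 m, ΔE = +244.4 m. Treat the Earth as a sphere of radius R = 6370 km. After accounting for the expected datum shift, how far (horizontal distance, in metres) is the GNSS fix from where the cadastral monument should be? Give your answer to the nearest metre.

Observed coordinate differences: Δφ = +0.00396°, Δλ = +0.00352°.
Converting to metres (1° lat = 111177 m, cos φ = 0.722978): observed ΔN = 440.3 m, observed ΔE = 282.9 m.
Subtracting the expected shift leaves a residual of 440.3 − (406.6) = 33.7 m north and 282.9 − (244.4) = 38.5 m east.
Residual distance = √(33.7² + 38.5²) = 51.2 m.

51 m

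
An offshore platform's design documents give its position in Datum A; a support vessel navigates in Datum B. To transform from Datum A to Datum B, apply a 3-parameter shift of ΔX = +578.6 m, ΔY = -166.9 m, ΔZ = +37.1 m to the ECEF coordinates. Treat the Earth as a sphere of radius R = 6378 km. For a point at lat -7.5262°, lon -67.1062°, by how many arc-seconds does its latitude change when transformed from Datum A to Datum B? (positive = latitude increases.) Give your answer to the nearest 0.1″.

sin φ = -0.130980, cos φ = 0.991385, sin λ = -0.921228, cos λ = 0.389024.
North component: ΔN = −sin φ cos λ·ΔX − sin φ sin λ·ΔY + cos φ·ΔZ = −(-0.130980)(0.389024)(578.6) − (-0.130980)(-0.921228)(-166.9) + (0.991385)(37.1) = 86.40 m.
1° of latitude spans πR/180 = 111317 m, so Δφ = 86.40 / 111317 × 3600 = 2.794″.

Δφ = 2.8″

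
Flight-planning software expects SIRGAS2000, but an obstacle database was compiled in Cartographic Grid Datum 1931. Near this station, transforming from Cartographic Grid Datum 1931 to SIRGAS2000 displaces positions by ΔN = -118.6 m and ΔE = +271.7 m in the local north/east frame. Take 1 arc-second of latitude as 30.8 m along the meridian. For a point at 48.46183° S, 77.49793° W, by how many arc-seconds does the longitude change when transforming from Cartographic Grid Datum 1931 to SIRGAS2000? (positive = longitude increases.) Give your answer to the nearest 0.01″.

At latitude -48.46183°, cos φ = 0.663119.
1″ of longitude at this latitude = 30.80 × cos φ = 20.4241 m, so Δλ = 271.7 / 20.4241 = 13.303″.

Δλ = 13.30″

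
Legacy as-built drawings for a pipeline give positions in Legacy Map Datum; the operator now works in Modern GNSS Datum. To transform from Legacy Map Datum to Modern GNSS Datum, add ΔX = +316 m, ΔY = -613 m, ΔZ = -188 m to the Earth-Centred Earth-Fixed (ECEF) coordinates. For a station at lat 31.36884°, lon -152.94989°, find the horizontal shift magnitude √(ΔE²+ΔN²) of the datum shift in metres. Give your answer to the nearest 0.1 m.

707.8 m

At φ = 31.36884°, λ = -152.94989°: sin φ = 0.520545, cos φ = 0.853834, sin λ = -0.454770, cos λ = -0.890609.
ΔE = −sin λ·ΔX + cos λ·ΔY = −(-0.454770)·(316) + (-0.890609)·(-613) = 689.65 m.
ΔN = −sin φ cos λ·ΔX − sin φ sin λ·ΔY + cos φ·ΔZ = −(0.520545)(-0.890609)(316) − (0.520545)(-0.454770)(-613) + (0.853834)(-188) = -159.14 m.
Horizontal magnitude = √(ΔE² + ΔN²) = √(689.65² + (-159.14)²) = 707.77 m.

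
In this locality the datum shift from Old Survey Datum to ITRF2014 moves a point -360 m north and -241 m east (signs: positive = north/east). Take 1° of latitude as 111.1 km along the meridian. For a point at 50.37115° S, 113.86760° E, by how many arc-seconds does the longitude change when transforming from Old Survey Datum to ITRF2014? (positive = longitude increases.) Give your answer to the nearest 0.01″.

Δλ = -12.24″

At latitude -50.37115°, cos φ = 0.637812.
1° of longitude at this latitude = 111.1 × cos φ = 70.86 km, so Δλ = -241.0 / 70860.9 = -0.0034010° = -12.244″.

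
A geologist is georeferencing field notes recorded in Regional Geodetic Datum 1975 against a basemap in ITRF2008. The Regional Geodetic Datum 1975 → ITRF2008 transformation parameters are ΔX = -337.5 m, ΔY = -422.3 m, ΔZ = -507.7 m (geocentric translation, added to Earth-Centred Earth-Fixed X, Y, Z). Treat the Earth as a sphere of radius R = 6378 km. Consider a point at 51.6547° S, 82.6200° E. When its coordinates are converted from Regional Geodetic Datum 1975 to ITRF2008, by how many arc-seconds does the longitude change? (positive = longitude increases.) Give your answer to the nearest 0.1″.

sin φ = -0.784286, cos φ = 0.620399, sin λ = 0.991716, cos λ = 0.128449.
East component: ΔE = −sin λ·ΔX + cos λ·ΔY = −(0.991716)(-337.5) + (0.128449)(-422.3) = 280.46 m.
1° of latitude spans πR/180 = 111317 m; at latitude φ, 1° of longitude spans that × cos φ = 69061.1 m, so Δλ = 280.46 / 69061.1 × 3600 = 14.620″.

Δλ = 14.6″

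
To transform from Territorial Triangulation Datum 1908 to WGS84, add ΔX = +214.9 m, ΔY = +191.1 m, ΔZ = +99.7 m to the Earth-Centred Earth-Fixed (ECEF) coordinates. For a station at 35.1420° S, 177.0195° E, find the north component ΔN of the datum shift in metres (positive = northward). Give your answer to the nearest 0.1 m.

ΔN = -36.3 m

The local north axis is (−sin φ cos λ, −sin φ sin λ, cos φ), giving ΔN = -123.530 + 5.719 + 81.527 = -36.28 m.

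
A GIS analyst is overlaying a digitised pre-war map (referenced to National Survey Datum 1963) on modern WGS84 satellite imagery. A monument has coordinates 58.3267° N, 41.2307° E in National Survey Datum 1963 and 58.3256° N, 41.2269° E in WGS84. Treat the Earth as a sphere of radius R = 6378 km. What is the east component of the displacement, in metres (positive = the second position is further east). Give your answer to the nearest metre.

Δφ = 58.3256° − 58.3267° = -0.0011°; Δλ = 41.2269° − 41.2307° = -0.0038°.
1° along a meridian = πR/180 = 111317 m.
ΔN = Δφ × 111317 = -122.4 m; ΔE = Δλ × 111317 × cos(58.3267°) = -0.0038 × 111317 × 0.525075 = -222.1 m.

ΔE = -222 m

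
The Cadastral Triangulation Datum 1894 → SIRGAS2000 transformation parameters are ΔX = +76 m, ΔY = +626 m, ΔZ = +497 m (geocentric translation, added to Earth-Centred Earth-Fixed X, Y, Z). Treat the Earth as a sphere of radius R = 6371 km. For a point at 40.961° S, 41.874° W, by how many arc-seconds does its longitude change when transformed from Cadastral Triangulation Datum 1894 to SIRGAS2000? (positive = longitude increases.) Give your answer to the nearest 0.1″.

Δλ = 22.2″

sin φ = -0.655545, cos φ = 0.755156, sin λ = -0.667495, cos λ = 0.744615.
East component: ΔE = −sin λ·ΔX + cos λ·ΔY = −(-0.667495)(76) + (0.744615)(626) = 516.86 m.
1° of latitude spans πR/180 = 111195 m; at latitude φ, 1° of longitude spans that × cos φ = 83969.5 m, so Δλ = 516.86 / 83969.5 × 3600 = 22.159″.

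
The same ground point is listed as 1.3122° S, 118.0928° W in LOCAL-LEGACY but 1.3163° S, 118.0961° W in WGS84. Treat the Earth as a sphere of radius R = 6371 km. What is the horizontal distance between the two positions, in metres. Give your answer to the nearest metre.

585 m

Δφ = -1.3163° − -1.3122° = -0.0041°; Δλ = -118.0961° − -118.0928° = -0.0033°.
1° along a meridian = πR/180 = 111195 m.
ΔN = Δφ × 111195 = -455.9 m; ΔE = Δλ × 111195 × cos(-1.3122°) = -0.0033 × 111195 × 0.999738 = -366.8 m.
Distance = √(ΔE² + ΔN²) = √((-366.8)² + (-455.9)²) = 585.2 m.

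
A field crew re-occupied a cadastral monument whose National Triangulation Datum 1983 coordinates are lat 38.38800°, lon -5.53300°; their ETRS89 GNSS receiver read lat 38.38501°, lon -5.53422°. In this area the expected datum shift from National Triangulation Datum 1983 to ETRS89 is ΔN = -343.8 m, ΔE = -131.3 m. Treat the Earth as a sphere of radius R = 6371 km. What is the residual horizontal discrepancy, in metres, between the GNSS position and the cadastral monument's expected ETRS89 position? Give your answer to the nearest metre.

Observed coordinate differences: Δφ = -0.00299°, Δλ = -0.00122°.
Converting to metres (1° lat = 111195 m, cos φ = 0.783824): observed ΔN = -332.5 m, observed ΔE = -106.3 m.
Subtracting the expected shift leaves a residual of -332.5 − (-343.8) = 11.3 m north and -106.3 − (-131.3) = 25.0 m east.
Residual distance = √(11.3² + 25.0²) = 27.4 m.

27 m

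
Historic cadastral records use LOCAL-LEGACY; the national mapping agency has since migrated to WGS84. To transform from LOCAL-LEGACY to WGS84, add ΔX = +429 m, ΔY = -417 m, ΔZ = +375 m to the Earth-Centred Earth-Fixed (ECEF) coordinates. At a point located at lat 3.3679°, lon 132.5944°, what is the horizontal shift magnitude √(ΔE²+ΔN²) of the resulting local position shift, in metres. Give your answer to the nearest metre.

411 m

The local east axis at (φ, λ) is (−sin λ, cos λ, 0), so ΔE = −sin(132.5944°)·429 + cos(132.5944°)·(-417) = -33.59 m.
The local north axis is (−sin φ cos λ, −sin φ sin λ, cos φ), giving ΔN = 17.057 + 18.034 + 374.352 = 409.44 m.
Horizontal magnitude = √(ΔE² + ΔN²) = √((-33.59)² + 409.44²) = 410.82 m.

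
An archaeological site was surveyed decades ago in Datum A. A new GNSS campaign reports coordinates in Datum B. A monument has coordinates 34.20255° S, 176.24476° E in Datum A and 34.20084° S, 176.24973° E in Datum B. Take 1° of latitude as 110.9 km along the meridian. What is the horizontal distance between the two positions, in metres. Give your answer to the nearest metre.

Δφ = -34.20084° − -34.20255° = +0.00171°; Δλ = 176.24973° − 176.24476° = +0.00497°.
ΔN = Δφ × 110900 = 189.6 m; ΔE = Δλ × 110900 × cos(-34.20255°) = +0.00497 × 110900 × 0.827056 = 455.9 m.
Distance = √(ΔE² + ΔN²) = √(455.9² + 189.6²) = 493.7 m.

494 m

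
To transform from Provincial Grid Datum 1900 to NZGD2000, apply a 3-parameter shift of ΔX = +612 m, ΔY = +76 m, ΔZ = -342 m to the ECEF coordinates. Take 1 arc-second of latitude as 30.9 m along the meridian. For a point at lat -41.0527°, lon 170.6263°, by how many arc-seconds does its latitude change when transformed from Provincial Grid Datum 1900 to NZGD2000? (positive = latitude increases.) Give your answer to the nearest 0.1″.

Δφ = -20.9″

sin φ = -0.656753, cos φ = 0.754106, sin λ = 0.162873, cos λ = -0.986647.
North component: ΔN = −sin φ cos λ·ΔX − sin φ sin λ·ΔY + cos φ·ΔZ = −(-0.656753)(-0.986647)(612) − (-0.656753)(0.162873)(76) + (0.754106)(-342) = -646.34 m.
1° of latitude spans 3600 × 30.90 = 111240 m, so Δφ = -646.34 / 111240 × 3600 = -20.917″.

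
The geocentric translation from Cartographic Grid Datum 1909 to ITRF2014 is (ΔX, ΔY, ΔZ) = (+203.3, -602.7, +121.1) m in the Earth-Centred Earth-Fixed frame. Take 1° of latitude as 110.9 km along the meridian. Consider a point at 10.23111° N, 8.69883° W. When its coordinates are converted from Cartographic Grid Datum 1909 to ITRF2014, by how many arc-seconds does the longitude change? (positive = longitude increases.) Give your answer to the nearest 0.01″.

sin φ = 0.177619, cos φ = 0.984099, sin λ = -0.151241, cos λ = 0.988497.
East component: ΔE = −sin λ·ΔX + cos λ·ΔY = −(-0.151241)(203.3) + (0.988497)(-602.7) = -565.02 m.
1° of latitude spans 110900 m; at latitude φ, 1° of longitude spans that × cos φ = 109136.6 m, so Δλ = -565.02 / 109136.6 × 3600 = -18.638″.

Δλ = -18.64″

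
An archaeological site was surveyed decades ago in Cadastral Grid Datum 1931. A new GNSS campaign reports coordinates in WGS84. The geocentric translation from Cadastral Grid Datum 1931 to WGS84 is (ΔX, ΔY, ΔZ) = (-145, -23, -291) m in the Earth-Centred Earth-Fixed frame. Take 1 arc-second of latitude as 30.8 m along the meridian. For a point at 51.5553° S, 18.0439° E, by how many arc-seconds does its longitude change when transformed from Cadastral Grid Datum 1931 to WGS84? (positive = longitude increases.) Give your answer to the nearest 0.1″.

Δλ = 1.2″

sin φ = -0.783209, cos φ = 0.621759, sin λ = 0.309746, cos λ = 0.950819.
East component: ΔE = −sin λ·ΔX + cos λ·ΔY = −(0.309746)(-145) + (0.950819)(-23) = 23.04 m.
1° of latitude spans 3600 × 30.80 = 110880 m; at latitude φ, 1° of longitude spans that × cos φ = 68940.6 m, so Δλ = 23.04 / 68940.6 × 3600 = 1.203″.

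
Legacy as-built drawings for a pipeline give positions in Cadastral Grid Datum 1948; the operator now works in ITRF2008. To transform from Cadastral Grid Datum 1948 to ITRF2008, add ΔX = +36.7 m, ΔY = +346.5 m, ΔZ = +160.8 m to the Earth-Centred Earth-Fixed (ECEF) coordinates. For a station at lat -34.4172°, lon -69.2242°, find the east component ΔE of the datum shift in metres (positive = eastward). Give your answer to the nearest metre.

ΔE = 157 m

At φ = -34.4172°, λ = -69.2242°: sin φ = -0.565215, cos φ = 0.824944, sin λ = -0.934976, cos λ = 0.354712.
ΔE = −sin λ·ΔX + cos λ·ΔY = −(-0.934976)·(36.7) + (0.354712)·(346.5) = 157.22 m.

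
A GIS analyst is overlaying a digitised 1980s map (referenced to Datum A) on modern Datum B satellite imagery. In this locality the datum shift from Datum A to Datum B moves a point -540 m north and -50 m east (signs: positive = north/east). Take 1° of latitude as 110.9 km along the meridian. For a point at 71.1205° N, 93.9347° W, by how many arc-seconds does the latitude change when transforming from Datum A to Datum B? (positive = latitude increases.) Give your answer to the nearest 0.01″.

Δφ = -17.53″

1° of latitude = 110.9 km, so Δφ = -540.0 / 110900 = -0.0048693° = -17.529″.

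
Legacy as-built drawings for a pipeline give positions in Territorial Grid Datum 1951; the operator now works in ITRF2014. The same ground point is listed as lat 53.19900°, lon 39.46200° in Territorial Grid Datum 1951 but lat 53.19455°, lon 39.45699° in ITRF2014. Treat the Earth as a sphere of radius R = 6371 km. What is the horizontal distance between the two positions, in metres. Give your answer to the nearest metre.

Δφ = 53.19455° − 53.19900° = -0.00445°; Δλ = 39.45699° − 39.46200° = -0.00501°.
1° along a meridian = πR/180 = 111195 m.
ΔN = Δφ × 111195 = -494.8 m; ΔE = Δλ × 111195 × cos(53.19900°) = -0.00501 × 111195 × 0.599038 = -333.7 m.
Distance = √(ΔE² + ΔN²) = √((-333.7)² + (-494.8)²) = 596.8 m.

597 m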